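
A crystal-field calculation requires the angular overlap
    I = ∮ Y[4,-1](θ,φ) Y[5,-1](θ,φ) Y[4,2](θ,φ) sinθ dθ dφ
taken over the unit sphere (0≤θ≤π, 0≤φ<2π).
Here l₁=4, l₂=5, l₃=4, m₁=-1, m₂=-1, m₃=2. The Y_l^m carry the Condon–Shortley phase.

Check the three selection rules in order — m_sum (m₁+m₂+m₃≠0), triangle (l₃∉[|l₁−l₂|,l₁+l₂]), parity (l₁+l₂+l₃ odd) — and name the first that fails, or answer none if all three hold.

parity

Σmᵢ = 0  ✓
l₃∈[|l₁−l₂|,l₁+l₂]=[1,9], have l₃=4  ✓
Σlᵢ = 13 ⇒ odd  ✗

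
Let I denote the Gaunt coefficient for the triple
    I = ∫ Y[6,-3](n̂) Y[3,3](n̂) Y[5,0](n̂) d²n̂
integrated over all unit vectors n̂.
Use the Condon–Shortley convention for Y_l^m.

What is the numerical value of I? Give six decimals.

0.190675

m-sum 0 ✓  L=14 even ✓  3≤5≤9 ✓
Π(2lᵢ+1) = 13×7×11 = 1001
triangle coeff Δ(6,3,5) = 1/675675
Σ_t [1,3]: t=1:−1/8640 t=2:+1/2304 t=3:−1/8640 = 7/34560
(3j)²=7/429 [(6 3 5; 0 0 0)], sign=-1
Σ_t [4,4]: t=4:+1/34560 = 1/34560
(3j)²=4/143 [(6 3 5; -3 3 0)], sign=-1
⇒ 4πI² = 196/429
I = (+1)√(196/429/(4π)) = 0.19067531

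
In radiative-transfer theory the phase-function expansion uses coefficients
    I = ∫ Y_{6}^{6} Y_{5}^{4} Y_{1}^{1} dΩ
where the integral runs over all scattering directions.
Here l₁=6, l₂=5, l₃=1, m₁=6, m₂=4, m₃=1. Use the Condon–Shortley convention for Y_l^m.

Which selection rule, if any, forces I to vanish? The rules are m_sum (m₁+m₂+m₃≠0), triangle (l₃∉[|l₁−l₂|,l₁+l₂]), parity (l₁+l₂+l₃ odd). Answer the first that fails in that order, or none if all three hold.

m_sum

azimuthal sum: 6 + 4 + 1 = 11  ✗
1 ≤ 1 ≤ 11 (triangle on l)
L = 6 + 5 + 1 = 12 (even)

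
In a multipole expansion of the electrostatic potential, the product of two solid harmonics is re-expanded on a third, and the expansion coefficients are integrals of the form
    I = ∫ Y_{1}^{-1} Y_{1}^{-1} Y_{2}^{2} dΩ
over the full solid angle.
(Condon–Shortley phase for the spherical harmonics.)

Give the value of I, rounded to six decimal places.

0.309019

Rules hold: Σm=0, L=4 even, 0≤2≤2.
N = 3·3·5 = 45
Δ = 0!·2!·2!/5! = 1/30
Racah Σ t=0..0: t=0:+1/1 = 1/1
⇒ 3j(1 1 2; 0 0 0)² = 2/15, sgn +1
Racah Σ t=0..0: t=0:+1/4 = 1/4
⇒ 3j(1 1 2; -1 -1 2)² = 1/5, sgn +1
4πI² = N·(3j₀)²·(3jₘ)² = 6/5
I = +1·√(1.2/4π) = 0.30901936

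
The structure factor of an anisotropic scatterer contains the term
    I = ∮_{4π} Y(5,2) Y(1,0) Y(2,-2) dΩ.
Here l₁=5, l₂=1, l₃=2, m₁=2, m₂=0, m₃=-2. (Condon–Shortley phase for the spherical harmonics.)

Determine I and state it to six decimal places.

0.000000

|5−1|≤2≤5+1 violated ⇒ I = 0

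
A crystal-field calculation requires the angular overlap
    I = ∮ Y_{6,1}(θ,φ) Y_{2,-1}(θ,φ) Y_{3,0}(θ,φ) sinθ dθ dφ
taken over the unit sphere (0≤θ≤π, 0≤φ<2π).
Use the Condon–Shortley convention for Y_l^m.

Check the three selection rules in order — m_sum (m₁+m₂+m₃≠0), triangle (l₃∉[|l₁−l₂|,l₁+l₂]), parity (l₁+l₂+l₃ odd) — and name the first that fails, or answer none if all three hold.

Σmᵢ = 0  ✓
l₃∈[|l₁−l₂|,l₁+l₂]=[4,8], have l₃=3  ✗
Σlᵢ = 11 ⇒ odd

triangle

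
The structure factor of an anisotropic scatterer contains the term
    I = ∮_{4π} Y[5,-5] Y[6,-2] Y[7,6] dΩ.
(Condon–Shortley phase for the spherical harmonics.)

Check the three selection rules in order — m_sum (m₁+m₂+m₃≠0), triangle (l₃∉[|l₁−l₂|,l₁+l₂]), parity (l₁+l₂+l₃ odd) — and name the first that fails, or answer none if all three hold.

Σmᵢ = -1  ✗
l₃∈[|l₁−l₂|,l₁+l₂]=[1,11], have l₃=7
Σlᵢ = 18 ⇒ even

m_sum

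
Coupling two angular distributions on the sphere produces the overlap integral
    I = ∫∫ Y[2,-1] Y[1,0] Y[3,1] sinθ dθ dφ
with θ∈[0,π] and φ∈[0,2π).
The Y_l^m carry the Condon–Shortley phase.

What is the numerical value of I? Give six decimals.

-0.233597

Rules hold: Σm=0, L=6 even, 1≤3≤3.
N = 5·3·7 = 105
Δ = 0!·4!·2!/7! = 1/105
Racah Σ t=0..0: t=0:+1/4 = 1/4
⇒ 3j(2 1 3; 0 0 0)² = 3/35, sgn -1
Racah Σ t=0..0: t=0:+1/6 = 1/6
⇒ 3j(2 1 3; -1 0 1)² = 8/105, sgn +1
4πI² = N·(3j₀)²·(3jₘ)² = 24/35
I = -1·√(0.685714/4π) = -0.23359668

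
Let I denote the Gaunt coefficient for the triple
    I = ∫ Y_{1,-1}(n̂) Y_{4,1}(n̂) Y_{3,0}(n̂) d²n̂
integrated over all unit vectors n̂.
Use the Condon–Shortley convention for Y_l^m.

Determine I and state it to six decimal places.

-0.194664

Checks pass: Σm=0; 8 even; l₃=3∈[3,5].
(2·1+1)(2·4+1)(2·3+1) = 189
Δ: 2! 0! 6! / 9! → 1/252
sum: t=1:−1/36 = -1/36
3j²(1 4 3; 0 0 0) = Δ·Π!·Σ² = 4/63  (sign +1)
sum: t=2:+1/72 = 1/72
3j²(1 4 3; -1 1 0) = Δ·Π!·Σ² = 5/126  (sign -1)
combine: 4πI² = 189·4/63·5/126 = 10/21
take √, sign -1: I = -0.19466390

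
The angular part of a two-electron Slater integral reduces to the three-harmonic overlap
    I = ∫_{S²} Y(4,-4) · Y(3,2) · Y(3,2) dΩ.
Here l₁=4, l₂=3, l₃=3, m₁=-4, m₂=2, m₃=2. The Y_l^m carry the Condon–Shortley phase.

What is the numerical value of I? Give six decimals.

0.214561

m-sum 0 ✓  L=10 even ✓  1≤3≤7 ✓
Π(2lᵢ+1) = 9×7×7 = 441
triangle coeff Δ(4,3,3) = 1/34650
Σ_t [1,3]: t=1:−1/72 t=2:+1/16 t=3:−1/72 = 5/144
(3j)²=2/77 [(4 3 3; 0 0 0)], sign=-1
Σ_t [4,4]: t=4:+1/576 = 1/576
(3j)²=5/99 [(4 3 3; -4 2 2)], sign=-1
⇒ 4πI² = 70/121
I = (+1)√(70/121/(4π)) = 0.21456131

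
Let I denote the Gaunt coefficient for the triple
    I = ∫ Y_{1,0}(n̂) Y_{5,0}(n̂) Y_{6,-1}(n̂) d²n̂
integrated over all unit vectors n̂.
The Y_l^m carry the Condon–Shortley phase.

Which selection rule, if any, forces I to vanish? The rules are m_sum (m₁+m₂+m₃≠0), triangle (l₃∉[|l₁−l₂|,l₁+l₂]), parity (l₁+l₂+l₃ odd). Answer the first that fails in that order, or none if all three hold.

m_sum

Σmᵢ = -1  ✗
l₃∈[|l₁−l₂|,l₁+l₂]=[4,6], have l₃=6
Σlᵢ = 12 ⇒ even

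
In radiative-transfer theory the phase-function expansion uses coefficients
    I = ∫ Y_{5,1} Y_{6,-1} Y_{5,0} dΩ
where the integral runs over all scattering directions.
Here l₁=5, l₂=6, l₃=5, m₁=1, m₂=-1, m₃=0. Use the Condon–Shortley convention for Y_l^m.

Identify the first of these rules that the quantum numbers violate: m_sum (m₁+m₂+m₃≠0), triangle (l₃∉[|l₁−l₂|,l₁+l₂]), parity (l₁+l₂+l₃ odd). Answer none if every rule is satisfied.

m₁+m₂+m₃ = 1 − 1 + 0 = 0  ✓
triangle: |5−6|=1 ≤ l₃=5 ≤ 5+6=11  ✓
parity: l₁+l₂+l₃ = 16 is even  ✓

none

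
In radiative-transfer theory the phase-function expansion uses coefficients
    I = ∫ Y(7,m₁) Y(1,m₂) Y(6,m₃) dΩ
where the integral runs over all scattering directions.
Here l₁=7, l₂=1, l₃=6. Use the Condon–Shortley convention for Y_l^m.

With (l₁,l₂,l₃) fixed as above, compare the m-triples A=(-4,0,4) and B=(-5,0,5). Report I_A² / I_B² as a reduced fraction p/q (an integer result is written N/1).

Same 7,1,6: normalisation and zero-m 3j drop out of the ratio.
A: Δ: 2! 12! 0! / 15! → 1/1365; sum: t=1:−1/7257600 = -1/7257600; 3j²(7 1 6; -4 0 4) = Δ·Π!·Σ² = 11/455  (sign -1)
B: Δ: 2! 12! 0! / 15! → 1/1365; sum: t=1:−1/39916800 = -1/39916800; 3j²(7 1 6; -5 0 5) = Δ·Π!·Σ² = 8/455  (sign +1)
I_A²/I_B² = (11/455)/(8/455) = 11/8

11/8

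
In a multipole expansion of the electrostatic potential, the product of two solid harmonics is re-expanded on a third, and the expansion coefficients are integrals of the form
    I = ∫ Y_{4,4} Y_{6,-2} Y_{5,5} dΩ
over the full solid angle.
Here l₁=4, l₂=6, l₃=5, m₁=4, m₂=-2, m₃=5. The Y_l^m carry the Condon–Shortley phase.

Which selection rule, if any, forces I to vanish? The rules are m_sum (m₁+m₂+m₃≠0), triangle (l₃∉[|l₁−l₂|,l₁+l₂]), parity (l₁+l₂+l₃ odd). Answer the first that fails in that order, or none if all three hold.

m_sum

azimuthal sum: 4 − 2 + 5 = 7  ✗
2 ≤ 5 ≤ 10 (triangle on l)
L = 4 + 6 + 5 = 15 (odd)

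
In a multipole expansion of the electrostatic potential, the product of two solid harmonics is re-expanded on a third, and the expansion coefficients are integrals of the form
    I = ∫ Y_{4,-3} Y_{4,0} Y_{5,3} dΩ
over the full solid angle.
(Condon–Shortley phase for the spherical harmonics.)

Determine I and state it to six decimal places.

0.000000

l₁+l₂+l₃=13 is odd: 3j(l;000)=0 ⇒ I=0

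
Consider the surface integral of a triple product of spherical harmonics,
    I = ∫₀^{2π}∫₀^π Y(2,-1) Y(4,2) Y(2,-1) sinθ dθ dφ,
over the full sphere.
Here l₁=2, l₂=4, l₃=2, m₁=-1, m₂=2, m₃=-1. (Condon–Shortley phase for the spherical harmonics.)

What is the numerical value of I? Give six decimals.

0.254875

m-sum 0 ✓  L=8 even ✓  2≤2≤6 ✓
Π(2lᵢ+1) = 5×9×5 = 225
triangle coeff Δ(2,4,2) = 1/630
Σ_t [2,2]: t=2:+1/16 = 1/16
(3j)²=2/35 [(2 4 2; 0 0 0)], sign=+1
Σ_t [3,3]: t=3:−1/36 = -1/36
(3j)²=4/63 [(2 4 2; -1 2 -1)], sign=+1
⇒ 4πI² = 40/49
I = (+1)√(40/49/(4π)) = 0.25487487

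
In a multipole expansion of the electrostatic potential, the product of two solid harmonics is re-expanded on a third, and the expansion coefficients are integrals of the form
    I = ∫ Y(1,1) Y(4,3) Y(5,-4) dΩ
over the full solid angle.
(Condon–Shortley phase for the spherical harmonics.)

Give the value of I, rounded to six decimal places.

0.294638

Checks pass: Σm=0; 10 even; l₃=5∈[3,5].
(2·1+1)(2·4+1)(2·5+1) = 297
Δ: 0! 2! 8! / 11! → 1/495
sum: t=0:+1/576 = 1/576
3j²(1 4 5; 0 0 0) = Δ·Π!·Σ² = 5/99  (sign -1)
sum: t=0:+1/10080 = 1/10080
3j²(1 4 5; 1 3 -4) = Δ·Π!·Σ² = 4/55  (sign -1)
combine: 4πI² = 297·5/99·4/55 = 12/11
take √, sign +1: I = 0.29463840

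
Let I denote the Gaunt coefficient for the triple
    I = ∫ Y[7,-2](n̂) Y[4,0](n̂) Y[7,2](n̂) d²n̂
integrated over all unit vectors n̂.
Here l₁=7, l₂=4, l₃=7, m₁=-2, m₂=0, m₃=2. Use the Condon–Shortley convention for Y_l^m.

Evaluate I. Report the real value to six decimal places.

0.041390

Checks pass: Σm=0; 18 even; l₃=7∈[3,11].
(2·7+1)(2·4+1)(2·7+1) = 2025
Δ: 4! 10! 4! / 19! → 1/58198140
sum: t=0:+1/17418240 t=1:−1/622080 t=2:+1/230400 t=3:−1/622080 t=4:+1/17418240 = 1/806400
3j²(7 4 7; 0 0 0) = Δ·Π!·Σ² = 2268/230945  (sign -1)
sum: t=0:+1/209018880 t=1:−1/2903040 t=2:+1/483840 t=3:−1/622080 t=4:+1/8294400 = 251/1045094400
3j²(7 4 7; -2 0 2) = Δ·Π!·Σ² = 63001/58198140  (sign -1)
combine: 4πI² = 2025·2268/230945·63001/58198140 = 45927729/2133423721
take √, sign +1: I = 0.04138986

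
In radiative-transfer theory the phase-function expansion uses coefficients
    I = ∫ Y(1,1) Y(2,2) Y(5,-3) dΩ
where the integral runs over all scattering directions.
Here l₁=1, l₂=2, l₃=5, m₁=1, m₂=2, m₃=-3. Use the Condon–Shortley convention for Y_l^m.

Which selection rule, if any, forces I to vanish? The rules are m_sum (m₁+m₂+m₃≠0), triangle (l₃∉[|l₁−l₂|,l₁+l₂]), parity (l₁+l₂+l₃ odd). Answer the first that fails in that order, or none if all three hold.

Σmᵢ = 0  ✓
l₃∈[|l₁−l₂|,l₁+l₂]=[1,3], have l₃=5  ✗
Σlᵢ = 8 ⇒ even

triangle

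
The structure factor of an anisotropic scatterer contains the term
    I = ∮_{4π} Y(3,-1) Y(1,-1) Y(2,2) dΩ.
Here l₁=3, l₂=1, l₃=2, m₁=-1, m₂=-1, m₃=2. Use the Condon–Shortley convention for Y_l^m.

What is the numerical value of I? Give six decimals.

m-sum 0 ✓  L=6 even ✓  2≤2≤4 ✓
Π(2lᵢ+1) = 7×3×5 = 105
triangle coeff Δ(3,1,2) = 1/105
Σ_t [1,1]: t=1:−1/4 = -1/4
(3j)²=3/35 [(3 1 2; 0 0 0)], sign=-1
Σ_t [0,0]: t=0:+1/48 = 1/48
(3j)²=1/105 [(3 1 2; -1 -1 2)], sign=+1
⇒ 4πI² = 3/35
I = (-1)√(3/35/(4π)) = -0.08258890

-0.082589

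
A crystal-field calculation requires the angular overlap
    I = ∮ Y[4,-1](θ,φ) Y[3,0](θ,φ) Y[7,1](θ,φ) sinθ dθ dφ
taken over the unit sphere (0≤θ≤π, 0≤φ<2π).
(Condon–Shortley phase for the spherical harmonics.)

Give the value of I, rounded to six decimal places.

m-sum 0 ✓  L=14 even ✓  1≤7≤7 ✓
Π(2lᵢ+1) = 9×7×15 = 945
triangle coeff Δ(4,3,7) = 1/45045
Σ_t [0,0]: t=0:+1/20736 = 1/20736
(3j)²=35/1287 [(4 3 7; 0 0 0)], sign=-1
Σ_t [0,0]: t=0:+1/25920 = 1/25920
(3j)²=32/1287 [(4 3 7; -1 0 1)], sign=+1
⇒ 4πI² = 39200/61347
I = (-1)√(39200/61347/(4π)) = -0.22549735

-0.225497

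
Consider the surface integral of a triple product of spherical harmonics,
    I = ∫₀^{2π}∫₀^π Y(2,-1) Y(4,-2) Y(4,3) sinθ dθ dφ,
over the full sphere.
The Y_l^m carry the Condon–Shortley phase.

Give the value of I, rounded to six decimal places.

-0.187702

m-sum 0 ✓  L=10 even ✓  2≤4≤6 ✓
Π(2lᵢ+1) = 5×9×9 = 405
triangle coeff Δ(2,4,4) = 1/13860
Σ_t [0,2]: t=0:+1/192 t=1:−1/36 t=2:+1/192 = -5/288
(3j)²=20/693 [(2 4 4; 0 0 0)], sign=-1
Σ_t [1,2]: t=1:−1/240 t=2:+1/1440 = -1/288
(3j)²=5/132 [(2 4 4; -1 -2 3)], sign=+1
⇒ 4πI² = 375/847
I = (-1)√(375/847/(4π)) = -0.18770204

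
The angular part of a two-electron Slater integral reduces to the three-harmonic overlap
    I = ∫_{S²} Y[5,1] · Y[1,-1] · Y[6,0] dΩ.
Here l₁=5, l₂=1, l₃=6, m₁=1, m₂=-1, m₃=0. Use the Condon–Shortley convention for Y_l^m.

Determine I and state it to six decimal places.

Rules hold: Σm=0, L=12 even, 4≤6≤6.
N = 11·3·13 = 429
Δ = 0!·10!·2!/13! = 1/858
Racah Σ t=0..0: t=0:+1/14400 = 1/14400
⇒ 3j(5 1 6; 0 0 0)² = 6/143, sgn +1
Racah Σ t=0..0: t=0:+1/34560 = 1/34560
⇒ 3j(5 1 6; 1 -1 0)² = 5/286, sgn +1
4πI² = N·(3j₀)²·(3jₘ)² = 45/143
I = +1·√(0.314685/4π) = 0.15824621

0.158246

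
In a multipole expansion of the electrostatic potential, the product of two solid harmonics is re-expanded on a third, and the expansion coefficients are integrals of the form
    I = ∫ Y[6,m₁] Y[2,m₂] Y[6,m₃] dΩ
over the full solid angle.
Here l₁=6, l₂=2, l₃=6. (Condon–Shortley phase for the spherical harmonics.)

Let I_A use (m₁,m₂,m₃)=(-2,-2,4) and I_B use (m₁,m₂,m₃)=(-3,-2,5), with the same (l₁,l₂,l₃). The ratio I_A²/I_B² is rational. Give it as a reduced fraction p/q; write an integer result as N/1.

l's match ⇒ only the (l;m) 3-j factors differ between A and B.
A: triangle coeff Δ(6,2,6) = 1/90090; Σ_t [0,0]: t=0:+1/322560 = 1/322560; (3j)²=18/1001 [(6 2 6; -2 -2 4)], sign=+1
B: triangle coeff Δ(6,2,6) = 1/90090; Σ_t [0,0]: t=0:+1/1451520 = 1/1451520; (3j)²=1/91 [(6 2 6; -3 -2 5)], sign=-1
I_A²/I_B² = (18/1001)/(1/91) = 18/11

18/11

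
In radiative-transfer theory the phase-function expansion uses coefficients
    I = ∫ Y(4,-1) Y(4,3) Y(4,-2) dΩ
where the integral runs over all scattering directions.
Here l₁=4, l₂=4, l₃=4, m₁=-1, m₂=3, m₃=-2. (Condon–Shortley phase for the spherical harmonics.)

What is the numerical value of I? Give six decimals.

-0.063661

Rules hold: Σm=0, L=12 even, 0≤4≤8.
N = 9·9·9 = 729
Δ = 4!·4!·4!/13! = 1/450450
Racah Σ t=0..4: t=0:+1/13824 t=1:−1/216 t=2:+1/64 t=3:−1/216 t=4:+1/13824 = 5/768
⇒ 3j(4 4 4; 0 0 0)² = 18/1001, sgn +1
Racah Σ t=3..4: t=3:−1/576 t=4:+1/864 = -1/1728
⇒ 3j(4 4 4; -1 3 -2)² = 5/1287, sgn -1
4πI² = N·(3j₀)²·(3jₘ)² = 7290/143143
I = -1·√(0.0509281/4π) = -0.06366105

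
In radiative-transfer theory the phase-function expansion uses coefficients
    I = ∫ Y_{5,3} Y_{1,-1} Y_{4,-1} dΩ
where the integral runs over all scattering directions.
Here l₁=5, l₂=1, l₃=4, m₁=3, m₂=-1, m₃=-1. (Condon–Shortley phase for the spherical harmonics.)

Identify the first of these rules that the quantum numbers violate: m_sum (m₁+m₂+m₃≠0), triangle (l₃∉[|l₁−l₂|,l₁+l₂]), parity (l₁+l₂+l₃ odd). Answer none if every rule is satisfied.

m_sum

m₁+m₂+m₃ = 3 − 1 − 1 = 1  ✗
triangle: |5−1|=4 ≤ l₃=4 ≤ 5+1=6
parity: l₁+l₂+l₃ = 10 is even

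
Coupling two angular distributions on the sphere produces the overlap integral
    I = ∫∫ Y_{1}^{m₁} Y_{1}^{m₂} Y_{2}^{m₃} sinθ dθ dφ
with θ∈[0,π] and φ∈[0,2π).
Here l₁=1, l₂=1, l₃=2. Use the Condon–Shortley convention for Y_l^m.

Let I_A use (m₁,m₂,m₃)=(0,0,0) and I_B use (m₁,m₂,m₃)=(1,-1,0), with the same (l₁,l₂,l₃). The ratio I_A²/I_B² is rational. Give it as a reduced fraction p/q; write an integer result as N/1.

4/1

l's match ⇒ only the (l;m) 3-j factors differ between A and B.
A: triangle coeff Δ(1,1,2) = 1/30; Σ_t [0,0]: t=0:+1/1 = 1/1; (3j)²=2/15 [(1 1 2; 0 0 0)], sign=+1
B: triangle coeff Δ(1,1,2) = 1/30; Σ_t [0,0]: t=0:+1/4 = 1/4; (3j)²=1/30 [(1 1 2; 1 -1 0)], sign=+1
I_A²/I_B² = (2/15)/(1/30) = 4/1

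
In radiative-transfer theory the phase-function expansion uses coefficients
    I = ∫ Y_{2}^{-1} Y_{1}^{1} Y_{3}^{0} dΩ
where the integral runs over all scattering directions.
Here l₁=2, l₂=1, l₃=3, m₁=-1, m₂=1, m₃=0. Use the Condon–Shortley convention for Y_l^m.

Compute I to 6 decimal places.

0.143048

Checks pass: Σm=0; 6 even; l₃=3∈[1,3].
(2·2+1)(2·1+1)(2·3+1) = 105
Δ: 0! 4! 2! / 7! → 1/105
sum: t=0:+1/4 = 1/4
3j²(2 1 3; 0 0 0) = Δ·Π!·Σ² = 3/35  (sign -1)
sum: t=0:+1/12 = 1/12
3j²(2 1 3; -1 1 0) = Δ·Π!·Σ² = 1/35  (sign -1)
combine: 4πI² = 105·3/35·1/35 = 9/35
take √, sign +1: I = 0.14304817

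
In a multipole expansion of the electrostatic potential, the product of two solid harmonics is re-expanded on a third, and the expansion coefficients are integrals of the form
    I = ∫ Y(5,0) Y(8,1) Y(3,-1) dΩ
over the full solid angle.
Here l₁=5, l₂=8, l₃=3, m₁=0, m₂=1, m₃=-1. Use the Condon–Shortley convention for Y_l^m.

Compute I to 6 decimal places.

-0.215961

Checks pass: Σm=0; 16 even; l₃=3∈[3,13].
(2·5+1)(2·8+1)(2·3+1) = 1309
Δ: 10! 0! 6! / 17! → 1/136136
sum: t=5:−1/518400 = -1/518400
3j²(5 8 3; 0 0 0) = Δ·Π!·Σ² = 56/2431  (sign +1)
sum: t=5:−1/691200 = -1/691200
3j²(5 8 3; 0 1 -1) = Δ·Π!·Σ² = 189/9724  (sign -1)
combine: 4πI² = 1309·56/2431·189/9724 = 18522/31603
take √, sign -1: I = -0.21596076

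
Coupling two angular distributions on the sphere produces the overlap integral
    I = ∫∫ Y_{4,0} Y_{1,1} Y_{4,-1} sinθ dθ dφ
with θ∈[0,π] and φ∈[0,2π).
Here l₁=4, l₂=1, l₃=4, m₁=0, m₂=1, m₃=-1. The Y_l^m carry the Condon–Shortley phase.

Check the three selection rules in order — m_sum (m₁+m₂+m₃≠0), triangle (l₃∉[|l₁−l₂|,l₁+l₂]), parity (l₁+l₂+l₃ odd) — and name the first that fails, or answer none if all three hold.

m₁+m₂+m₃ = 0 + 1 − 1 = 0  ✓
triangle: |4−1|=3 ≤ l₃=4 ≤ 4+1=5  ✓
parity: l₁+l₂+l₃ = 9 is odd  ✗

parity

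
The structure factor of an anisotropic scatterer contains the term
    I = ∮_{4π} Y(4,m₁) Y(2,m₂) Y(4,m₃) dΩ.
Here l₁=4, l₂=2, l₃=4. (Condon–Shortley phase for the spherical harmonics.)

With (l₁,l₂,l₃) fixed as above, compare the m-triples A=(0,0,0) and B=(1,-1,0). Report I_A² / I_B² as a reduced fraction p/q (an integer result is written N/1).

40/3

l's match ⇒ only the (l;m) 3-j factors differ between A and B.
A: triangle coeff Δ(4,2,4) = 1/13860; Σ_t [0,2]: t=0:+1/192 t=1:−1/36 t=2:+1/192 = -5/288; (3j)²=20/693 [(4 2 4; 0 0 0)], sign=-1
B: triangle coeff Δ(4,2,4) = 1/13860; Σ_t [0,1]: t=0:+1/72 t=1:−1/96 = 1/288; (3j)²=1/462 [(4 2 4; 1 -1 0)], sign=+1
I_A²/I_B² = (20/693)/(1/462) = 40/3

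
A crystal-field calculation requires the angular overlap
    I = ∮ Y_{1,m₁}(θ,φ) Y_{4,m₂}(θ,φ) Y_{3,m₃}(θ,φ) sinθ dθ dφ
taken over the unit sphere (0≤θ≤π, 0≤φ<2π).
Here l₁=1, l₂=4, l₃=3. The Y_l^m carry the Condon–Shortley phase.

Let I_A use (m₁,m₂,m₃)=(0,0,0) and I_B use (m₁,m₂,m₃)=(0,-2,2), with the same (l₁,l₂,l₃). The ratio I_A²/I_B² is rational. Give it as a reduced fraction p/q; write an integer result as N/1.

4/3

Same 1,4,3: normalisation and zero-m 3j drop out of the ratio.
A: Δ: 2! 0! 6! / 9! → 1/252; sum: t=1:−1/36 = -1/36; 3j²(1 4 3; 0 0 0) = Δ·Π!·Σ² = 4/63  (sign +1)
B: Δ: 2! 0! 6! / 9! → 1/252; sum: t=1:−1/120 = -1/120; 3j²(1 4 3; 0 -2 2) = Δ·Π!·Σ² = 1/21  (sign +1)
I_A²/I_B² = (4/63)/(1/21) = 4/3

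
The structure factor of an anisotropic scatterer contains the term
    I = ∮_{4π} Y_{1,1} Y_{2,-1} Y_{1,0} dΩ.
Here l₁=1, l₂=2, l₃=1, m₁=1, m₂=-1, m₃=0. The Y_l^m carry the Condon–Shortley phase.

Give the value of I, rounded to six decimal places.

Checks pass: Σm=0; 4 even; l₃=1∈[1,3].
(2·1+1)(2·2+1)(2·1+1) = 45
Δ: 2! 0! 2! / 5! → 1/30
sum: t=1:−1/1 = -1/1
3j²(1 2 1; 0 0 0) = Δ·Π!·Σ² = 2/15  (sign +1)
sum: t=0:+1/2 = 1/2
3j²(1 2 1; 1 -1 0) = Δ·Π!·Σ² = 1/10  (sign -1)
combine: 4πI² = 45·2/15·1/10 = 3/5
take √, sign -1: I = -0.21850969

-0.218510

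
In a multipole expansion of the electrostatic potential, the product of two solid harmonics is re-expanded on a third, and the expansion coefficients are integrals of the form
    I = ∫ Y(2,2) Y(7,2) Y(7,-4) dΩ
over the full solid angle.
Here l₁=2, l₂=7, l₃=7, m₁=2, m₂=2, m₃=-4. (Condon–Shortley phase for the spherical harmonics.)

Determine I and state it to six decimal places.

m-sum 0 ✓  L=16 even ✓  5≤7≤9 ✓
Π(2lᵢ+1) = 5×15×15 = 1125
triangle coeff Δ(2,7,7) = 1/185640
Σ_t [0,2]: t=0:+1/2419200 t=1:−1/518400 t=2:+1/2419200 = -1/907200
(3j)²=56/3315 [(2 7 7; 0 0 0)], sign=+1
Σ_t [0,0]: t=0:+1/8709120 = 1/8709120
(3j)²=55/3094 [(2 7 7; 2 2 -4)], sign=-1
⇒ 4πI² = 16500/48841
I = (-1)√(16500/48841/(4π)) = -0.16396259

-0.163963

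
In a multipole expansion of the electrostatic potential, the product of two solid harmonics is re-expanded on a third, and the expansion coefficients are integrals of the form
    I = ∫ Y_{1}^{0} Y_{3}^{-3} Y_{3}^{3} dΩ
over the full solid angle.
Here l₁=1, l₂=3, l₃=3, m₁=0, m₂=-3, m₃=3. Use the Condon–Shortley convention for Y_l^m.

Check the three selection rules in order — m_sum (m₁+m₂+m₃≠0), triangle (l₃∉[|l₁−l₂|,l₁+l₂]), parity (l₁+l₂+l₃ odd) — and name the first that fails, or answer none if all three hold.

Σmᵢ = 0  ✓
l₃∈[|l₁−l₂|,l₁+l₂]=[2,4], have l₃=3  ✓
Σlᵢ = 7 ⇒ odd  ✗

parity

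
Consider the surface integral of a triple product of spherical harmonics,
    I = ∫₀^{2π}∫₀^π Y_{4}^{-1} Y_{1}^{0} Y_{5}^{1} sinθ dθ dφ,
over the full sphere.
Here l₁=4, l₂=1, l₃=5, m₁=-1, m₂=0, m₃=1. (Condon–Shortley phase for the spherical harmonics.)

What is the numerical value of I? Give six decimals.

Checks pass: Σm=0; 10 even; l₃=5∈[3,5].
(2·4+1)(2·1+1)(2·5+1) = 297
Δ: 0! 8! 2! / 11! → 1/495
sum: t=0:+1/576 = 1/576
3j²(4 1 5; 0 0 0) = Δ·Π!·Σ² = 5/99  (sign -1)
sum: t=0:+1/720 = 1/720
3j²(4 1 5; -1 0 1) = Δ·Π!·Σ² = 8/165  (sign +1)
combine: 4πI² = 297·5/99·8/165 = 8/11
take √, sign -1: I = -0.24057125

-0.240571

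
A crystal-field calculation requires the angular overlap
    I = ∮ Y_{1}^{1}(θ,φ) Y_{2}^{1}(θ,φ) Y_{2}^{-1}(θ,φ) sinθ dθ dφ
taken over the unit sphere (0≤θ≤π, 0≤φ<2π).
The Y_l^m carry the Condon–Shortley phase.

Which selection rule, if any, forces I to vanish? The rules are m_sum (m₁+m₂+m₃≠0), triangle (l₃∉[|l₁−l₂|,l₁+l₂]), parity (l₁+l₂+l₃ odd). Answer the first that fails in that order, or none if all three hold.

Σmᵢ = 1  ✗
l₃∈[|l₁−l₂|,l₁+l₂]=[1,3], have l₃=2
Σlᵢ = 5 ⇒ odd

m_sum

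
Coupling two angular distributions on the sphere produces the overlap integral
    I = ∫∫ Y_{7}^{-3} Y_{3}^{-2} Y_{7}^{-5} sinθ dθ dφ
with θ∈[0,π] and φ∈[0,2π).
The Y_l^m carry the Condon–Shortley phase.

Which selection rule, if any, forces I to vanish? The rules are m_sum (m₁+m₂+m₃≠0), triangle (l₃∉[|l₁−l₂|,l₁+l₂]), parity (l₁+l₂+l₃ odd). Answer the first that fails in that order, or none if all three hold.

m₁+m₂+m₃ = -3 − 2 − 5 = -10  ✗
triangle: |7−3|=4 ≤ l₃=7 ≤ 7+3=10
parity: l₁+l₂+l₃ = 17 is odd

m_sum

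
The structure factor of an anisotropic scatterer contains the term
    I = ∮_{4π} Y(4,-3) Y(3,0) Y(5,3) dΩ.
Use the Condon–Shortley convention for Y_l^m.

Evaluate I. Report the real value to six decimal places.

0.103862

Checks pass: Σm=0; 12 even; l₃=5∈[1,7].
(2·4+1)(2·3+1)(2·5+1) = 693
Δ: 2! 6! 4! / 13! → 1/180180
sum: t=0:+1/576 t=1:−1/144 t=2:+1/576 = -1/288
3j²(4 3 5; 0 0 0) = Δ·Π!·Σ² = 20/1001  (sign +1)
sum: t=1:−1/2880 t=2:+1/1440 = 1/2880
3j²(4 3 5; -3 0 3) = Δ·Π!·Σ² = 7/715  (sign +1)
combine: 4πI² = 693·20/1001·7/715 = 252/1859
take √, sign +1: I = 0.10386175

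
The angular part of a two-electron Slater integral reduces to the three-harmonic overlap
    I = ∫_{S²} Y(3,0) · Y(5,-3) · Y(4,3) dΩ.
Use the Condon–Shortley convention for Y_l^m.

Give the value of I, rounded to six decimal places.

m-sum 0 ✓  L=12 even ✓  2≤4≤8 ✓
Π(2lᵢ+1) = 7×11×9 = 693
triangle coeff Δ(3,5,4) = 1/180180
Σ_t [1,3]: t=1:−1/576 t=2:+1/144 t=3:−1/576 = 1/288
(3j)²=20/1001 [(3 5 4; 0 0 0)], sign=+1
Σ_t [1,2]: t=1:−1/1440 t=2:+1/2880 = -1/2880
(3j)²=7/715 [(3 5 4; 0 -3 3)], sign=+1
⇒ 4πI² = 252/1859
I = (+1)√(252/1859/(4π)) = 0.10386175

0.103862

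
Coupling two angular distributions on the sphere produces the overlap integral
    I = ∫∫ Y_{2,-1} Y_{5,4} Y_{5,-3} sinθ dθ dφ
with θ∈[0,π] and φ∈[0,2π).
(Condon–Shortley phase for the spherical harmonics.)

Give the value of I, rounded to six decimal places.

0.196098

Checks pass: Σm=0; 12 even; l₃=5∈[3,7].
(2·2+1)(2·5+1)(2·5+1) = 605
Δ: 2! 2! 8! / 13! → 1/38610
sum: t=0:+1/2880 t=1:−1/576 t=2:+1/2880 = -1/960
3j²(2 5 5; 0 0 0) = Δ·Π!·Σ² = 10/429  (sign +1)
sum: t=1:−1/80640 t=2:+1/10080 = 1/11520
3j²(2 5 5; -1 4 -3) = Δ·Π!·Σ² = 49/1430  (sign +1)
combine: 4πI² = 605·10/429·49/1430 = 245/507
take √, sign +1: I = 0.19609844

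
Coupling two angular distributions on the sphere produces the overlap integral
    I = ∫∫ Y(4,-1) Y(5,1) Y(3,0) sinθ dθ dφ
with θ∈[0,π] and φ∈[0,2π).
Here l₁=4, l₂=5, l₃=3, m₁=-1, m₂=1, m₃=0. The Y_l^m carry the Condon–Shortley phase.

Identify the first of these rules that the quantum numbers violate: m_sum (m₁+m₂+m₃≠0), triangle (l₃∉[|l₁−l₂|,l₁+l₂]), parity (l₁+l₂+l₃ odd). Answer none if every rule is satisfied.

azimuthal sum: -1 + 1 + 0 = 0  ✓
1 ≤ 3 ≤ 9 (triangle on l)  ✓
L = 4 + 5 + 3 = 12 (even)  ✓

none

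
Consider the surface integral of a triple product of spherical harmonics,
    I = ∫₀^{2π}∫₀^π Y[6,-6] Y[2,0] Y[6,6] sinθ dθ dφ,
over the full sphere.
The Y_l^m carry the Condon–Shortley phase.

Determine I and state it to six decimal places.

-0.252313

m-sum 0 ✓  L=14 even ✓  4≤6≤8 ✓
Π(2lᵢ+1) = 13×5×13 = 845
triangle coeff Δ(6,2,6) = 1/90090
Σ_t [0,2]: t=0:+1/69120 t=1:−1/14400 t=2:+1/69120 = -7/172800
(3j)²=14/715 [(6 2 6; 0 0 0)], sign=-1
Σ_t [2,2]: t=2:+1/14515200 = 1/14515200
(3j)²=22/455 [(6 2 6; -6 0 6)], sign=+1
⇒ 4πI² = 4/5
I = (-1)√(4/5/(4π)) = -0.25231325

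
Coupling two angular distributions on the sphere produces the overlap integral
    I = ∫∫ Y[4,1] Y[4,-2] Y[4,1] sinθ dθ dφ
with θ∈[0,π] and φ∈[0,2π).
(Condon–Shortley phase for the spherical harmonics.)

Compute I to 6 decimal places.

Rules hold: Σm=0, L=12 even, 0≤4≤8.
N = 9·9·9 = 729
Δ = 4!·4!·4!/13! = 1/450450
Racah Σ t=0..4: t=0:+1/13824 t=1:−1/216 t=2:+1/64 t=3:−1/216 t=4:+1/13824 = 5/768
⇒ 3j(4 4 4; 0 0 0)² = 18/1001, sgn +1
Racah Σ t=0..2: t=0:+1/576 t=1:−1/144 t=2:+1/576 = -1/288
⇒ 3j(4 4 4; 1 -2 1)² = 20/1001, sgn +1
4πI² = N·(3j₀)²·(3jₘ)² = 262440/1002001
I = +1·√(0.261916/4π) = 0.14436968

0.144370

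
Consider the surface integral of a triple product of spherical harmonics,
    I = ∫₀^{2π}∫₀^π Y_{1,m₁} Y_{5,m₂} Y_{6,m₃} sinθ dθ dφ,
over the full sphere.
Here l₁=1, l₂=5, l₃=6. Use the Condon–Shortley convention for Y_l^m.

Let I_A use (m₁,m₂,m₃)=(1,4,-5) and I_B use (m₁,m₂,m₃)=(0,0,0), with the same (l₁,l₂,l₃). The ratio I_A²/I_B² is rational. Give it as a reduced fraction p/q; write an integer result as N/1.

Same 1,5,6: normalisation and zero-m 3j drop out of the ratio.
A: Δ: 0! 2! 10! / 13! → 1/858; sum: t=0:+1/725760 = 1/725760; 3j²(1 5 6; 1 4 -5) = Δ·Π!·Σ² = 5/78  (sign -1)
B: Δ: 0! 2! 10! / 13! → 1/858; sum: t=0:+1/14400 = 1/14400; 3j²(1 5 6; 0 0 0) = Δ·Π!·Σ² = 6/143  (sign +1)
I_A²/I_B² = (5/78)/(6/143) = 55/36

55/36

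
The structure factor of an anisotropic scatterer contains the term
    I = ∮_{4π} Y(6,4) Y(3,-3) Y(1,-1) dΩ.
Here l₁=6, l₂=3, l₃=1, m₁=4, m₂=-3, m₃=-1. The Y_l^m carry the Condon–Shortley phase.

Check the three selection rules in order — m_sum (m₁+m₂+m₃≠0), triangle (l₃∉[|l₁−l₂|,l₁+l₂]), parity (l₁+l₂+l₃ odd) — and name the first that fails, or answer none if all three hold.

triangle

Σmᵢ = 0  ✓
l₃∈[|l₁−l₂|,l₁+l₂]=[3,9], have l₃=1  ✗
Σlᵢ = 10 ⇒ even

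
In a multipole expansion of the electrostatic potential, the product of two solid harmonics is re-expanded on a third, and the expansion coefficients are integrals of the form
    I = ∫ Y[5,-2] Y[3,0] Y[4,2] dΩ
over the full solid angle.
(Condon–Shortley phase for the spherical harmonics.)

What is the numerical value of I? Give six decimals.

0.022664

m-sum 0 ✓  L=12 even ✓  2≤4≤8 ✓
Π(2lᵢ+1) = 11×7×9 = 693
triangle coeff Δ(5,3,4) = 1/180180
Σ_t [1,3]: t=1:−1/576 t=2:+1/144 t=3:−1/576 = 1/288
(3j)²=20/1001 [(5 3 4; 0 0 0)], sign=+1
Σ_t [1,3]: t=1:−1/8640 t=2:+1/480 t=3:−1/576 = 1/4320
(3j)²=1/2145 [(5 3 4; -2 0 2)], sign=+1
⇒ 4πI² = 12/1859
I = (+1)√(12/1859/(4π)) = 0.02266449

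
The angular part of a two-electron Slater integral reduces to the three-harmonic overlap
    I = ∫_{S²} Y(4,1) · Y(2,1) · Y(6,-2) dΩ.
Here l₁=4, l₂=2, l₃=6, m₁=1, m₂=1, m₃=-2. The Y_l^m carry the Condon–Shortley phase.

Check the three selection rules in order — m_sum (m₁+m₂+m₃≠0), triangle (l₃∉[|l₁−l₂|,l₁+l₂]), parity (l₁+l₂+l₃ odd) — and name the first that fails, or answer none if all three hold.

none

azimuthal sum: 1 + 1 − 2 = 0  ✓
2 ≤ 6 ≤ 6 (triangle on l)  ✓
L = 4 + 2 + 6 = 12 (even)  ✓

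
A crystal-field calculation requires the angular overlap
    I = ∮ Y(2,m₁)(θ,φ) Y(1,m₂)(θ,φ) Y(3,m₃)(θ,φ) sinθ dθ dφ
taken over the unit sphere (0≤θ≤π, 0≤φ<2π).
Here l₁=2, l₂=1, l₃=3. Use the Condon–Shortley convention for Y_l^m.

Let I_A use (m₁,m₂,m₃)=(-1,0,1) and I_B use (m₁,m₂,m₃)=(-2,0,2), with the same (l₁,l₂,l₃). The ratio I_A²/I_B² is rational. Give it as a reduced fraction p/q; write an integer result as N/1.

Same 2,1,3: normalisation and zero-m 3j drop out of the ratio.
A: Δ: 0! 4! 2! / 7! → 1/105; sum: t=0:+1/6 = 1/6; 3j²(2 1 3; -1 0 1) = Δ·Π!·Σ² = 8/105  (sign +1)
B: Δ: 0! 4! 2! / 7! → 1/105; sum: t=0:+1/24 = 1/24; 3j²(2 1 3; -2 0 2) = Δ·Π!·Σ² = 1/21  (sign -1)
I_A²/I_B² = (8/105)/(1/21) = 8/5

8/5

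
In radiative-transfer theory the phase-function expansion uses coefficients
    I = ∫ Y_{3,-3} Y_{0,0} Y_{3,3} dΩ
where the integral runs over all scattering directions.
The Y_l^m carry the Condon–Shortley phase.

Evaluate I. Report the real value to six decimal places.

-0.282095

Checks pass: Σm=0; 6 even; l₃=3∈[3,3].
(2·3+1)(2·0+1)(2·3+1) = 49
Δ: 0! 6! 0! / 7! → 1/7
sum: t=0:+1/36 = 1/36
3j²(3 0 3; 0 0 0) = Δ·Π!·Σ² = 1/7  (sign -1)
sum: t=0:+1/720 = 1/720
3j²(3 0 3; -3 0 3) = Δ·Π!·Σ² = 1/7  (sign +1)
combine: 4πI² = 49·1/7·1/7 = 1/1
take √, sign -1: I = -0.28209479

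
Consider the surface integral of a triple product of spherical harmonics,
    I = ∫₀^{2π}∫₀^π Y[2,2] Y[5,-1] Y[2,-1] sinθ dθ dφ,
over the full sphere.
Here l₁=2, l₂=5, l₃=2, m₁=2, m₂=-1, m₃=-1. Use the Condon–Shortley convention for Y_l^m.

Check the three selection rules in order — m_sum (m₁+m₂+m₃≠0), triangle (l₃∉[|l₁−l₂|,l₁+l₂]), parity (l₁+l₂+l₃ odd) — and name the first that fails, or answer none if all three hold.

azimuthal sum: 2 − 1 − 1 = 0  ✓
3 ≤ 2 ≤ 7 (triangle on l)  ✗
L = 2 + 5 + 2 = 9 (odd)

triangle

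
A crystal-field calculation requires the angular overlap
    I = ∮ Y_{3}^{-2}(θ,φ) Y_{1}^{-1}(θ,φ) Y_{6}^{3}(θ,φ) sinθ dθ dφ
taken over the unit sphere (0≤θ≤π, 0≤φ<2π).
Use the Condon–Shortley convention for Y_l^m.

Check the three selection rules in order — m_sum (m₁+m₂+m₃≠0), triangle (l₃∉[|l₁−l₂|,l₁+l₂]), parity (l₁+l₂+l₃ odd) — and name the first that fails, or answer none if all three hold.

azimuthal sum: -2 − 1 + 3 = 0  ✓
2 ≤ 6 ≤ 4 (triangle on l)  ✗
L = 3 + 1 + 6 = 10 (even)

triangle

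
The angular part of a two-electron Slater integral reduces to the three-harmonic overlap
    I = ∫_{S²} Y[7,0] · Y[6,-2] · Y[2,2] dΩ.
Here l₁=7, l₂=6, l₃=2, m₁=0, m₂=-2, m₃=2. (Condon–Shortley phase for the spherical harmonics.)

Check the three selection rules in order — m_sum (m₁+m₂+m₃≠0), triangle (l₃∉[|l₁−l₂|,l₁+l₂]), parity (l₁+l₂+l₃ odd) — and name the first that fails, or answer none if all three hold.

m₁+m₂+m₃ = 0 − 2 + 2 = 0  ✓
triangle: |7−6|=1 ≤ l₃=2 ≤ 7+6=13  ✓
parity: l₁+l₂+l₃ = 15 is odd  ✗

parity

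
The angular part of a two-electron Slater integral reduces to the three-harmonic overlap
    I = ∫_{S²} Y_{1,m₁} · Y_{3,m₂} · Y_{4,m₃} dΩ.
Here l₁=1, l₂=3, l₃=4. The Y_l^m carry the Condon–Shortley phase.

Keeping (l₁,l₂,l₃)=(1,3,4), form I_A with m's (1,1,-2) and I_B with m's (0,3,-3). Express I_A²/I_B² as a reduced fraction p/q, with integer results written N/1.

Same 1,3,4: normalisation and zero-m 3j drop out of the ratio.
A: Δ: 0! 2! 6! / 9! → 1/252; sum: t=0:+1/96 = 1/96; 3j²(1 3 4; 1 1 -2) = Δ·Π!·Σ² = 5/84  (sign +1)
B: Δ: 0! 2! 6! / 9! → 1/252; sum: t=0:+1/720 = 1/720; 3j²(1 3 4; 0 3 -3) = Δ·Π!·Σ² = 1/36  (sign -1)
I_A²/I_B² = (5/84)/(1/36) = 15/7

15/7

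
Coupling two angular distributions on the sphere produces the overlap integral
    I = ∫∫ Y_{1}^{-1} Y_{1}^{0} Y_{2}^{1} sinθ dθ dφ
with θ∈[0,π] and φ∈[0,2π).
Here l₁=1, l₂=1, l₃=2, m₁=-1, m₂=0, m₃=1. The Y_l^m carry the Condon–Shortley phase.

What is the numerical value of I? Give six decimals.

-0.218510

Rules hold: Σm=0, L=4 even, 0≤2≤2.
N = 3·3·5 = 45
Δ = 0!·2!·2!/5! = 1/30
Racah Σ t=0..0: t=0:+1/1 = 1/1
⇒ 3j(1 1 2; 0 0 0)² = 2/15, sgn +1
Racah Σ t=0..0: t=0:+1/2 = 1/2
⇒ 3j(1 1 2; -1 0 1)² = 1/10, sgn -1
4πI² = N·(3j₀)²·(3jₘ)² = 3/5
I = -1·√(0.6/4π) = -0.21850969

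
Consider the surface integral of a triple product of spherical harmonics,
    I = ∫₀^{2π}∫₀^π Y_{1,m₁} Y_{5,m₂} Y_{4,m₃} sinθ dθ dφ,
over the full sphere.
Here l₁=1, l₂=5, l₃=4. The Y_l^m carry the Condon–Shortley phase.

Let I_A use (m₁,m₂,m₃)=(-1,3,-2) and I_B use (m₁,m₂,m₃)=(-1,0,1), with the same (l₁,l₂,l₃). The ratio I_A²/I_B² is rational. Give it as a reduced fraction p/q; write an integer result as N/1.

Same 1,5,4: normalisation and zero-m 3j drop out of the ratio.
A: Δ: 2! 0! 8! / 11! → 1/495; sum: t=2:+1/2880 = 1/2880; 3j²(1 5 4; -1 3 -2) = Δ·Π!·Σ² = 28/495  (sign +1)
B: Δ: 2! 0! 8! / 11! → 1/495; sum: t=2:+1/1440 = 1/1440; 3j²(1 5 4; -1 0 1) = Δ·Π!·Σ² = 2/99  (sign -1)
I_A²/I_B² = (28/495)/(2/99) = 14/5

14/5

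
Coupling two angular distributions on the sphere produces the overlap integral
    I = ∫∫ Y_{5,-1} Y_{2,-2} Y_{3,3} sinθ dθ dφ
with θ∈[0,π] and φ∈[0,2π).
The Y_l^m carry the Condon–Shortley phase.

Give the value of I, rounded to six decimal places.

m-sum 0 ✓  L=10 even ✓  3≤3≤7 ✓
Π(2lᵢ+1) = 11×5×7 = 385
triangle coeff Δ(5,2,3) = 1/2310
Σ_t [2,2]: t=2:+1/144 = 1/144
(3j)²=10/231 [(5 2 3; 0 0 0)], sign=-1
Σ_t [0,0]: t=0:+1/17280 = 1/17280
(3j)²=1/2310 [(5 2 3; -1 -2 3)], sign=+1
⇒ 4πI² = 5/693
I = (-1)√(5/693/(4π)) = -0.02396147

-0.023961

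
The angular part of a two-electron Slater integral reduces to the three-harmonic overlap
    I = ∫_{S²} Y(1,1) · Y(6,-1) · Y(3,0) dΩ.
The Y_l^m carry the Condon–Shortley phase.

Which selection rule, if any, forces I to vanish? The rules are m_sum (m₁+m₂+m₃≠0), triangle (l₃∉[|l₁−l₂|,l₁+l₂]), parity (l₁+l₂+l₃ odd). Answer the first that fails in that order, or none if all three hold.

triangle

azimuthal sum: 1 − 1 + 0 = 0  ✓
5 ≤ 3 ≤ 7 (triangle on l)  ✗
L = 1 + 6 + 3 = 10 (even)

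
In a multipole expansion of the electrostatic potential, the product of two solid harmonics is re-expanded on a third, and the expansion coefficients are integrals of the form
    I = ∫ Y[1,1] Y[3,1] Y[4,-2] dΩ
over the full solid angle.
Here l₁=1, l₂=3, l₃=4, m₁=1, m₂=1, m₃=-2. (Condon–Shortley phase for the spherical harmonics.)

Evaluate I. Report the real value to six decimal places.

0.238414

m-sum 0 ✓  L=8 even ✓  2≤4≤4 ✓
Π(2lᵢ+1) = 3×7×9 = 189
triangle coeff Δ(1,3,4) = 1/252
Σ_t [0,0]: t=0:+1/36 = 1/36
(3j)²=4/63 [(1 3 4; 0 0 0)], sign=+1
Σ_t [0,0]: t=0:+1/96 = 1/96
(3j)²=5/84 [(1 3 4; 1 1 -2)], sign=+1
⇒ 4πI² = 5/7
I = (+1)√(5/7/(4π)) = 0.23841361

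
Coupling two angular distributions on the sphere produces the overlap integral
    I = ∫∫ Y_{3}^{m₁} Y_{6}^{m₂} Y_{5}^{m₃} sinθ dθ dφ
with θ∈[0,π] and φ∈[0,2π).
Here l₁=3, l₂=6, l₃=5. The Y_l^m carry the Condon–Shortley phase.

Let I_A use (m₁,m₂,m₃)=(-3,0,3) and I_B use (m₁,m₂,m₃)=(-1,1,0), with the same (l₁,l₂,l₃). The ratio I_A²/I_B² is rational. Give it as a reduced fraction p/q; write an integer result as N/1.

2/1

l's match ⇒ only the (l;m) 3-j factors differ between A and B.
A: triangle coeff Δ(3,6,5) = 1/675675; Σ_t [4,4]: t=4:+1/69120 = 1/69120; (3j)²=4/429 [(3 6 5; -3 0 3)], sign=+1
B: triangle coeff Δ(3,6,5) = 1/675675; Σ_t [2,4]: t=2:+1/5760 t=3:−1/3456 t=4:+1/34560 = -1/11520; (3j)²=2/429 [(3 6 5; -1 1 0)], sign=+1
I_A²/I_B² = (4/429)/(2/429) = 2/1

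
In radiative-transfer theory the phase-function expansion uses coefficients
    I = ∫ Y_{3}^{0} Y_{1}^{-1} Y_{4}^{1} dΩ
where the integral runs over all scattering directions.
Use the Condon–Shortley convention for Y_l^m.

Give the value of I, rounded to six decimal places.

Checks pass: Σm=0; 8 even; l₃=4∈[2,4].
(2·3+1)(2·1+1)(2·4+1) = 189
Δ: 0! 6! 2! / 9! → 1/252
sum: t=0:+1/36 = 1/36
3j²(3 1 4; 0 0 0) = Δ·Π!·Σ² = 4/63  (sign +1)
sum: t=0:+1/72 = 1/72
3j²(3 1 4; 0 -1 1) = Δ·Π!·Σ² = 5/126  (sign -1)
combine: 4πI² = 189·4/63·5/126 = 10/21
take √, sign -1: I = -0.19466390

-0.194664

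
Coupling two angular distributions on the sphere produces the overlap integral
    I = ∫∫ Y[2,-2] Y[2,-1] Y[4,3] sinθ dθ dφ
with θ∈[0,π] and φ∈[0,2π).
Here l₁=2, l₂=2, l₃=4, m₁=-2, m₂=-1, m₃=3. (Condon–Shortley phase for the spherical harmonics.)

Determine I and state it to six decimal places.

-0.238414

m-sum 0 ✓  L=8 even ✓  0≤4≤4 ✓
Π(2lᵢ+1) = 5×5×9 = 225
triangle coeff Δ(2,2,4) = 1/630
Σ_t [0,0]: t=0:+1/16 = 1/16
(3j)²=2/35 [(2 2 4; 0 0 0)], sign=+1
Σ_t [0,0]: t=0:+1/144 = 1/144
(3j)²=1/18 [(2 2 4; -2 -1 3)], sign=-1
⇒ 4πI² = 5/7
I = (-1)√(5/7/(4π)) = -0.23841361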